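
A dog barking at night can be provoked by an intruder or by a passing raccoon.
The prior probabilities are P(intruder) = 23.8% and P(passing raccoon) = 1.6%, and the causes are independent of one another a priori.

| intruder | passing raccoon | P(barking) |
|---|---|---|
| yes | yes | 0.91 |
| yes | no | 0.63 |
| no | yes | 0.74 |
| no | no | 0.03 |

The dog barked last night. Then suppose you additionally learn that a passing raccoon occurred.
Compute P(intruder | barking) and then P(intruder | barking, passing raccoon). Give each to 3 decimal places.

P(intruder | barking) ≈ 0.827; P(intruder | barking, passing raccoon) ≈ 0.278

Numerator (weight on configurations with intruder): 0.147541 + 0.003465 = 0.151006
The normalizing constant is 0.03×0.762×0.984 + 0.74×0.762×0.016 + 0.63×0.238×0.984 + 0.91×0.238×0.016 = 0.182522
P(intruder | barking) = 0.151006/0.182522 ≈ 0.827

With the extra evidence:
For the numerator, keep only intruder=true terms: 0.91·0.238 = 0.216580
Denominator P(barking | passing raccoon): 0.74·0.762 + 0.91·0.238 = 0.780460
P(intruder | barking, passing raccoon) = 0.216580/0.780460 ≈ 0.278
Conditioning on passing raccoon lowers the posterior on intruder: the classic explaining-away effect in a common-effect structure.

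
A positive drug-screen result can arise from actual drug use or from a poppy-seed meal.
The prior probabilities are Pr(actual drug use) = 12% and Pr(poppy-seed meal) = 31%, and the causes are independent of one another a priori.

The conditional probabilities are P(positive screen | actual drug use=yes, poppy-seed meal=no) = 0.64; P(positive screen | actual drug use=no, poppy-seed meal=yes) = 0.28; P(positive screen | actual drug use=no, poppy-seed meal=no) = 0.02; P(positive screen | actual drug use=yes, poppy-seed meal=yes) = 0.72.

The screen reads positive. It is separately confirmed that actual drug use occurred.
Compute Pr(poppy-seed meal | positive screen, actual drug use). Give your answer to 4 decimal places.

Pr(poppy-seed meal | positive screen, actual drug use) ≈ 0.3357

P(positive screen | actual drug use) = 0.64·0.69 + 0.72·0.31 = 0.441600 + 0.223200 = 0.664800
Restricting to configurations with poppy-seed meal present: 0.72·0.31 = 0.223200.
So P(poppy-seed meal | positive screen, actual drug use) = 0.223200/0.664800 ≈ 0.3357.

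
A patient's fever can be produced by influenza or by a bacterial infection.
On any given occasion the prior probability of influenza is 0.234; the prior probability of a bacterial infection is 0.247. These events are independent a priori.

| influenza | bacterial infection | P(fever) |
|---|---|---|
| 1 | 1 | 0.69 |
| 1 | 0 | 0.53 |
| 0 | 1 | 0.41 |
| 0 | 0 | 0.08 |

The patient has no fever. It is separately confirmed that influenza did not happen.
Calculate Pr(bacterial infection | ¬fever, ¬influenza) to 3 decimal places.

By total probability over both values of bacterial infection:
  P(¬fever | ¬influenza) = 0.92×0.753 + 0.59×0.247
        = 0.692760 + 0.145730 = 0.838490
The terms with bacterial infection present sum to 0.145730, so
  P(bacterial infection | ¬fever, ¬influenza) = 0.145730 / 0.838490 ≈ 0.174

Pr(bacterial infection | ¬fever, ¬influenza) ≈ 0.174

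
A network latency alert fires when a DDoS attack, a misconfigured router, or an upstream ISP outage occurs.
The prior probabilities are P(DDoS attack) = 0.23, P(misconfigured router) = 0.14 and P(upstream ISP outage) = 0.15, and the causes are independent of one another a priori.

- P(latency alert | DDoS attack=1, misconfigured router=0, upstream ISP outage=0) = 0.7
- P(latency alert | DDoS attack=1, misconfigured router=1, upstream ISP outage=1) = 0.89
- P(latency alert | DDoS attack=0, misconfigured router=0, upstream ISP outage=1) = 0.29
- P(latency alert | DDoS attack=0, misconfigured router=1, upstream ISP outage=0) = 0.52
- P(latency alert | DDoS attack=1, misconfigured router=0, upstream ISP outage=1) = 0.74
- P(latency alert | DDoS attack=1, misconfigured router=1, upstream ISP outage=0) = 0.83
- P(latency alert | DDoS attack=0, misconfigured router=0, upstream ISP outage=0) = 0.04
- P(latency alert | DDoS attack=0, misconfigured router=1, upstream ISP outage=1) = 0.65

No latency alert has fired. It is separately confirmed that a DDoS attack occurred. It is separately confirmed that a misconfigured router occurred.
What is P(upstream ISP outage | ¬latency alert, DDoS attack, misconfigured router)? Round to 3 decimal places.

Numerator (weight on configurations with upstream ISP outage): 0.11×0.15 = 0.016500
The normalizing constant is 0.17×0.85 + 0.11×0.15 = 0.161000
Posterior = 0.016500 / 0.161000 ≈ 0.102

P(upstream ISP outage | ¬latency alert, DDoS attack, misconfigured router) ≈ 0.102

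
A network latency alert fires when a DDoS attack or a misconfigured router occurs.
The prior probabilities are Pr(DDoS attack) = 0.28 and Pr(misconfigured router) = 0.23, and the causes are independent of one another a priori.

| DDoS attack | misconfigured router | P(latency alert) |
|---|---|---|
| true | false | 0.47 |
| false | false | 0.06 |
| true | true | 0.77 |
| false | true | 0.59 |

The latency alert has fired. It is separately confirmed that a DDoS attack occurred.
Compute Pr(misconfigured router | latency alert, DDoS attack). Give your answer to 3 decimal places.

Sum P(latency alert|·) weighted by the priors over both values of misconfigured router:
  P(latency alert | DDoS attack) = 0.47×0.77 + 0.77×0.23
        = 0.361900 + 0.177100 = 0.539000
The terms with misconfigured router present sum to 0.177100, so
  P(misconfigured router | latency alert, DDoS attack) = 0.177100 / 0.539000 ≈ 0.329

Pr(misconfigured router | latency alert, DDoS attack) ≈ 0.329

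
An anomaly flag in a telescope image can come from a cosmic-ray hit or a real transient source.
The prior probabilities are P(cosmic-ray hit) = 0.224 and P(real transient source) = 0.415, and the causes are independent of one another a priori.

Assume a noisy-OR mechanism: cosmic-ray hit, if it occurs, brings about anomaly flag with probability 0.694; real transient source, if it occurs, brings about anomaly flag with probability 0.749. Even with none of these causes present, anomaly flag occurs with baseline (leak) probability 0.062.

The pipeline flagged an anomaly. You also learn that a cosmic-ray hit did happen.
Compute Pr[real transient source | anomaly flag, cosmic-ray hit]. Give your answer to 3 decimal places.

Under noisy-OR, P(anomaly flag | causes) = 1 − (1−0.062)·∏(1−qᵢ) over the active causes.
P(anomaly flag | cosmic-ray hit) = 0.712972×0.585 + 0.927956×0.415 = 0.417089 + 0.385102 = 0.802191
Of this, 0.385102 comes from 0.927956×0.415 (the real transient source=true cases).
So P(real transient source | anomaly flag, cosmic-ray hit) = 0.385102/0.802191 ≈ 0.480.

Pr[real transient source | anomaly flag, cosmic-ray hit] ≈ 0.480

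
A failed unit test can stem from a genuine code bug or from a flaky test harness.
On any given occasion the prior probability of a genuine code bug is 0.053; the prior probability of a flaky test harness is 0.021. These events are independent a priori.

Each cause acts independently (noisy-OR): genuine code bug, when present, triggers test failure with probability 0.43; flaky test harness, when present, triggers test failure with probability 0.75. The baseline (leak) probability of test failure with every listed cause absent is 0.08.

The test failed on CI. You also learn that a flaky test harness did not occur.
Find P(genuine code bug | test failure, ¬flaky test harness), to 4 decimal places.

P(genuine code bug | test failure, ¬flaky test harness) ≈ 0.2497

Under noisy-OR, P(test failure | causes) = 1 − (1−0.08)·∏(1−qᵢ) over the active causes.
P(test failure | ¬flaky test harness) = 0.08·0.947 + 0.4756·0.053 = 0.075760 + 0.025207 = 0.100967
The genuine code bug-present share is 0.4756·0.053 = 0.025207.
P(genuine code bug | test failure, ¬flaky test harness) = 0.025207 / 0.100967 ≈ 0.2497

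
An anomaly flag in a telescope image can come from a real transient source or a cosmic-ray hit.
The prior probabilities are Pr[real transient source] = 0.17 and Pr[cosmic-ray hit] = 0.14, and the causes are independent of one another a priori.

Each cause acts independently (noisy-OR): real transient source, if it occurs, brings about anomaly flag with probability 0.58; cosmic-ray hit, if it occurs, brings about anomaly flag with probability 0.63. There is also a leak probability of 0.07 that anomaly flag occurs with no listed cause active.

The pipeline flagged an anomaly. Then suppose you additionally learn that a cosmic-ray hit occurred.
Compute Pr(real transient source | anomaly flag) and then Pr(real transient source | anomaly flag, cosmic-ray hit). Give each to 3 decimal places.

Under noisy-OR, P(anomaly flag | causes) = 1 − (1−0.07)·∏(1−qᵢ) over the active causes.
P(anomaly flag) = 0.07*0.83*0.86 + 0.6559*0.83*0.14 + 0.6094*0.17*0.86 + 0.855478*0.17*0.14 = 0.049966 + 0.076216 + 0.089094 + 0.020360 = 0.235636
Restricting to configurations with real transient source present: 0.089094 + 0.020360 = 0.109454.
So P(real transient source | anomaly flag) = 0.109454/0.235636 ≈ 0.465.

With the extra evidence:
Weight on real transient source=true, given the evidence: 0.855478×0.17 = 0.145431
The normalizing constant is 0.6559×0.83 + 0.855478×0.17 = 0.689828
P(real transient source | anomaly flag, cosmic-ray hit) = 0.145431/0.689828 ≈ 0.211
Conditioning on cosmic-ray hit lowers the posterior on real transient source: the classic explaining-away effect in a common-effect structure.

Pr(real transient source | anomaly flag) ≈ 0.465; Pr(real transient source | anomaly flag, cosmic-ray hit) ≈ 0.211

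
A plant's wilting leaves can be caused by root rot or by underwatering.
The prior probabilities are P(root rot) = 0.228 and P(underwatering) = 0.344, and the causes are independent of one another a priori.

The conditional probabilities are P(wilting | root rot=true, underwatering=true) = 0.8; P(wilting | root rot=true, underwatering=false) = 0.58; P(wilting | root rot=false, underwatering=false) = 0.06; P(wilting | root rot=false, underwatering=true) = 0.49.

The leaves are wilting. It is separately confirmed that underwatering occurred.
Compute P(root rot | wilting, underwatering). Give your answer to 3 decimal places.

P(root rot | wilting, underwatering) ≈ 0.325

Enumerate both values of root rot and weight by the priors:
  P(wilting | underwatering) = 0.49*0.772 + 0.8*0.228
        = 0.378280 + 0.182400 = 0.560680
Configurations with root rot contribute 0.182400, so
  P(root rot | wilting, underwatering) = 0.182400 / 0.560680 ≈ 0.325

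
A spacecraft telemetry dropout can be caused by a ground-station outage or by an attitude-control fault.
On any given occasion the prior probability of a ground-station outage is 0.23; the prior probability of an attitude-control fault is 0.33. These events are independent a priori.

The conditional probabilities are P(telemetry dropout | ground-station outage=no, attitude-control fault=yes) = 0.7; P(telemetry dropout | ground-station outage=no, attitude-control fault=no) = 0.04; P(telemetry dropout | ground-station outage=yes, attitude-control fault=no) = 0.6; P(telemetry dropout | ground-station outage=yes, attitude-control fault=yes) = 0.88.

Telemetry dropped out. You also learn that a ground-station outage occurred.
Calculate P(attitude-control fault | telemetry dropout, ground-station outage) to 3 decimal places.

P(attitude-control fault | telemetry dropout, ground-station outage) ≈ 0.419

Weight on attitude-control fault=true, given the evidence: 0.88×0.33 = 0.290400
The normalizing constant is 0.6×0.67 + 0.88×0.33 = 0.692400
P(attitude-control fault | telemetry dropout, ground-station outage) = 0.290400/0.692400 ≈ 0.419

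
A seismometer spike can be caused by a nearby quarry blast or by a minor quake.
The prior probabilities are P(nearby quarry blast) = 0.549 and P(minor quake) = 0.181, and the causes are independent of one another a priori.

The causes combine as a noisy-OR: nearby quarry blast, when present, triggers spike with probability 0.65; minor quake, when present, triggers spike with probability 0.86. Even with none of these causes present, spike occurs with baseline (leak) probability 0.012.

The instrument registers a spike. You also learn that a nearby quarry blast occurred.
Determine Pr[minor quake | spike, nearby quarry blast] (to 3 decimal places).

Pr[minor quake | spike, nearby quarry blast] ≈ 0.243

Under noisy-OR, P(spike | causes) = 1 − (1−0.012)·∏(1−qᵢ) over the active causes.
By total probability over both values of minor quake:
  P(spike | nearby quarry blast) = 0.6542*0.819 + 0.951588*0.181
        = 0.535790 + 0.172237 = 0.708027
Keeping only the minor quake-present terms gives 0.172237, so
  P(minor quake | spike, nearby quarry blast) = 0.172237 / 0.708027 ≈ 0.243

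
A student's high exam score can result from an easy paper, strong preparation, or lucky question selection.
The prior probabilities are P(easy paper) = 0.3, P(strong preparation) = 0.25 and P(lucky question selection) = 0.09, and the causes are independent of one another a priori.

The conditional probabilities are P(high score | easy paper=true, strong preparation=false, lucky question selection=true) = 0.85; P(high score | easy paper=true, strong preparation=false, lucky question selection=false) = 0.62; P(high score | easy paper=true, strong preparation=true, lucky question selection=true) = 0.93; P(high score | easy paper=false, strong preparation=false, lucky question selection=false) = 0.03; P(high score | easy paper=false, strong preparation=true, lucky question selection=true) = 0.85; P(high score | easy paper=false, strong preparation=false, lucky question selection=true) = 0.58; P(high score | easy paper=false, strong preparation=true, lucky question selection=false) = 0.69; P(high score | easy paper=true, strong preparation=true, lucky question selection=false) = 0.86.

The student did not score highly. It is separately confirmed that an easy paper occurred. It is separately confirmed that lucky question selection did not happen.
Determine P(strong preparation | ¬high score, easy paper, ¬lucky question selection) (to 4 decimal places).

P(strong preparation | ¬high score, easy paper, ¬lucky question selection) ≈ 0.1094

P(¬high score | easy paper, ¬lucky question selection) = 0.38·0.75 + 0.14·0.25 = 0.285000 + 0.035000 = 0.320000
The strong preparation-present share is 0.14·0.25 = 0.035000.
P(strong preparation | ¬high score, easy paper, ¬lucky question selection) = 0.035000 / 0.320000 ≈ 0.1094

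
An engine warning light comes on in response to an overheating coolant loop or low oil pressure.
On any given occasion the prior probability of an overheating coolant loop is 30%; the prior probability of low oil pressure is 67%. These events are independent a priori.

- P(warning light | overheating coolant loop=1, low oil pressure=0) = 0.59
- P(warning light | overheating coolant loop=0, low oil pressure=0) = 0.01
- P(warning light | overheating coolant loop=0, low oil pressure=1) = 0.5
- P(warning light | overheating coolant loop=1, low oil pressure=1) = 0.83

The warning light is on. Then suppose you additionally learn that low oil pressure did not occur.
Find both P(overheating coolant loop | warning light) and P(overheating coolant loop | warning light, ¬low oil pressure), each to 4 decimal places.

P(overheating coolant loop | warning light) ≈ 0.4875; P(overheating coolant loop | warning light, ¬low oil pressure) ≈ 0.9620

P(warning light) = 0.01*0.7*0.33 + 0.5*0.7*0.67 + 0.59*0.3*0.33 + 0.83*0.3*0.67 = 0.002310 + 0.234500 + 0.058410 + 0.166830 = 0.462050
The overheating coolant loop-present share is 0.058410 + 0.166830 = 0.225240.
Hence the posterior is 0.225240/0.462050 ≈ 0.4875.

Now also conditioning on low oil pressure≠true:
Numerator (weight on configurations with overheating coolant loop): 0.59*0.3 = 0.177000
Normalizer over all consistent configurations: 0.01*0.7 + 0.59*0.3 = 0.184000
P(overheating coolant loop | warning light, ¬low oil pressure) = 0.177000/0.184000 ≈ 0.9620
With low oil pressure excluded, overheating coolant loop must carry more of the explanatory weight for the warning light.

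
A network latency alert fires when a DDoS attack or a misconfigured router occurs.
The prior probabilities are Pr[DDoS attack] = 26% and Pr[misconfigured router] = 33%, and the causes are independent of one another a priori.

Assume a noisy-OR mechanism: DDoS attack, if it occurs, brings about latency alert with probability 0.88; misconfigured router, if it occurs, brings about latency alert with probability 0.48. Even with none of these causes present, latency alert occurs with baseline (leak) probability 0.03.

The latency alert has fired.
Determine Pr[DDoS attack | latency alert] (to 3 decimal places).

Under noisy-OR, P(latency alert | causes) = 1 − (1−0.03)·∏(1−qᵢ) over the active causes.
Enumerate the 4 (DDoS attack, misconfigured router) configurations and weight by the priors:
  P(latency alert) = 0.03*0.74*0.67 + 0.4956*0.74*0.33 + 0.8836*0.26*0.67 + 0.939472*0.26*0.33
        = 0.014874 + 0.121026 + 0.153923 + 0.080607 = 0.370430
The terms with DDoS attack present sum to 0.234530, so
  P(DDoS attack | latency alert) = 0.234530 / 0.370430 ≈ 0.633

Pr[DDoS attack | latency alert] ≈ 0.633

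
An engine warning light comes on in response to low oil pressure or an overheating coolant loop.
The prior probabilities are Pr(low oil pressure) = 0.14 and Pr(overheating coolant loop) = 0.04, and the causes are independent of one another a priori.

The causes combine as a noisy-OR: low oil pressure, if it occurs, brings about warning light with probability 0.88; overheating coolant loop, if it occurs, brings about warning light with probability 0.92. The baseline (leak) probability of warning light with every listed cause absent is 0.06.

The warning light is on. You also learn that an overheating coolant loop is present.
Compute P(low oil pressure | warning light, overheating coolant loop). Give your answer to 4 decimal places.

Under noisy-OR, P(warning light | causes) = 1 − (1−0.06)·∏(1−qᵢ) over the active causes.
P(warning light | overheating coolant loop) = 0.9248×0.86 + 0.990976×0.14 = 0.795328 + 0.138737 = 0.934065
Of this, 0.138737 comes from 0.990976×0.14 (the low oil pressure=true cases).
Hence the posterior is 0.138737/0.934065 ≈ 0.1485.

P(low oil pressure | warning light, overheating coolant loop) ≈ 0.1485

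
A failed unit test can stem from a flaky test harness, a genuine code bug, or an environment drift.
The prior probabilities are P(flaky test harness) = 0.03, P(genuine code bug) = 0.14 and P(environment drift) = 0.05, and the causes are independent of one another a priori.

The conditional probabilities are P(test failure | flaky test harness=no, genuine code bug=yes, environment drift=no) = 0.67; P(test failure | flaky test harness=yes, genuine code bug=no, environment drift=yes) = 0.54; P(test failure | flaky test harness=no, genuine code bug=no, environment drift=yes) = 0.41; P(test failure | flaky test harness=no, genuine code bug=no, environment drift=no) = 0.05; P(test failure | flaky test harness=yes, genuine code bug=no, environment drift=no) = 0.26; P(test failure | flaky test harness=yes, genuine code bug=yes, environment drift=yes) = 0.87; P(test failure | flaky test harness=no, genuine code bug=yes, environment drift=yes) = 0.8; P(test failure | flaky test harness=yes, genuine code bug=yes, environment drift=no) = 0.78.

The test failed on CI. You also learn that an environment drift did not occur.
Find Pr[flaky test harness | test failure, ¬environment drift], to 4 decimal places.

Pr[flaky test harness | test failure, ¬environment drift] ≈ 0.0700

P(test failure | ¬environment drift) = 0.05*0.97*0.86 + 0.67*0.97*0.14 + 0.26*0.03*0.86 + 0.78*0.03*0.14 = 0.041710 + 0.090986 + 0.006708 + 0.003276 = 0.142680
Restricting to configurations with flaky test harness present: 0.006708 + 0.003276 = 0.009984.
Hence the posterior is 0.009984/0.142680 ≈ 0.0700.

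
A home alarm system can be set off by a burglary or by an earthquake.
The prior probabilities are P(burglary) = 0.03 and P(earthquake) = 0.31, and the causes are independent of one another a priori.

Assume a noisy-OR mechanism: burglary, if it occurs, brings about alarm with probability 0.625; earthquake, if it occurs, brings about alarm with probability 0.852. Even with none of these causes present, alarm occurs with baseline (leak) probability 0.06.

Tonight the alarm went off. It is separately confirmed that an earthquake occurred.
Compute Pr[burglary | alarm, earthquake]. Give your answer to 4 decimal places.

Pr[burglary | alarm, earthquake] ≈ 0.0329

Under noisy-OR, P(alarm | causes) = 1 − (1−0.06)·∏(1−qᵢ) over the active causes.
Numerator (weight on configurations with burglary): 0.94783*0.03 = 0.028435
Normalizer over all consistent configurations: 0.86088*0.97 + 0.94783*0.03 = 0.863489
Posterior = 0.028435 / 0.863489 ≈ 0.0329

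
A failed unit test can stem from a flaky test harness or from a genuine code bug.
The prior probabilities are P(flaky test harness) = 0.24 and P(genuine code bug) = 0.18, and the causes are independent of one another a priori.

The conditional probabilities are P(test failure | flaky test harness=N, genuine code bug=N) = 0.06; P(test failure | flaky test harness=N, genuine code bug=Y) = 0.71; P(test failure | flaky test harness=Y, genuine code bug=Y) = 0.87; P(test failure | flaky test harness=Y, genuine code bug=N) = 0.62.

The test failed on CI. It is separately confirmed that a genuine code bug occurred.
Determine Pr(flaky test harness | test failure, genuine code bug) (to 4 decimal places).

Numerator (weight on configurations with flaky test harness): 0.87×0.24 = 0.208800
Normalizer over all consistent configurations: 0.71×0.76 + 0.87×0.24 = 0.748400
Posterior = 0.208800 / 0.748400 ≈ 0.2790

Pr(flaky test harness | test failure, genuine code bug) ≈ 0.2790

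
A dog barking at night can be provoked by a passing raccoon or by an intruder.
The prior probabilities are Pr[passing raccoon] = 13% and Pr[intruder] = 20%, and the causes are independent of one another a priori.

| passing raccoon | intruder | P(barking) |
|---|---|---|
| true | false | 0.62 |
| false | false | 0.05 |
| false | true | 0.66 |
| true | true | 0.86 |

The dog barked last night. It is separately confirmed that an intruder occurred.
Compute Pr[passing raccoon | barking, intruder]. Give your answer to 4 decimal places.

Enumerate both values of passing raccoon and weight by the priors:
  P(barking | intruder) = 0.66×0.87 + 0.86×0.13
        = 0.574200 + 0.111800 = 0.686000
Keeping only the passing raccoon-present terms gives 0.111800, so
  P(passing raccoon | barking, intruder) = 0.111800 / 0.686000 ≈ 0.1630

Pr[passing raccoon | barking, intruder] ≈ 0.1630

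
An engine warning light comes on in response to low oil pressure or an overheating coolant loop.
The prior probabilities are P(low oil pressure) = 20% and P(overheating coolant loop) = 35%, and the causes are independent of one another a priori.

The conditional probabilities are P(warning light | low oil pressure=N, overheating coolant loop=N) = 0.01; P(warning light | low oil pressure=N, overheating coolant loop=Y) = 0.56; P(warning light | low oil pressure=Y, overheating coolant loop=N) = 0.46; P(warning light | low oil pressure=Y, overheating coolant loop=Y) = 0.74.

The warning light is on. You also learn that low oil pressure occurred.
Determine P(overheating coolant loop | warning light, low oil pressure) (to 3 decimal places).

P(overheating coolant loop | warning light, low oil pressure) ≈ 0.464

Numerator (weight on configurations with overheating coolant loop): 0.74*0.35 = 0.259000
The normalizing constant is 0.46*0.65 + 0.74*0.35 = 0.558000
P(overheating coolant loop | warning light, low oil pressure) = 0.259000/0.558000 ≈ 0.464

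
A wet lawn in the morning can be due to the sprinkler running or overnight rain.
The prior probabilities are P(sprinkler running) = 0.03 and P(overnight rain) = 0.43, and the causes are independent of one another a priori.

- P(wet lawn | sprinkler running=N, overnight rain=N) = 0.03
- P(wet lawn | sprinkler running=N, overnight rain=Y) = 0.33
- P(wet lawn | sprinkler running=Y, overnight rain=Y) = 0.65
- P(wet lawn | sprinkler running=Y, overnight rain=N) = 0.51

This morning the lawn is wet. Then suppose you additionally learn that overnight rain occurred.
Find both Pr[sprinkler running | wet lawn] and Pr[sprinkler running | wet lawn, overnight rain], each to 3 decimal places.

Pr[sprinkler running | wet lawn] ≈ 0.100; Pr[sprinkler running | wet lawn, overnight rain] ≈ 0.057

P(wet lawn) = 0.03×0.97×0.57 + 0.33×0.97×0.43 + 0.51×0.03×0.57 + 0.65×0.03×0.43 = 0.016587 + 0.137643 + 0.008721 + 0.008385 = 0.171336
Of this, 0.017106 comes from 0.008721 + 0.008385 (the sprinkler running=true cases).
Hence the posterior is 0.017106/0.171336 ≈ 0.100.

Now also conditioning on overnight rain=true:
P(wet lawn | overnight rain) = 0.33*0.97 + 0.65*0.03 = 0.320100 + 0.019500 = 0.339600
Restricting to configurations with sprinkler running present: 0.65*0.03 = 0.019500.
So P(sprinkler running | wet lawn, overnight rain) = 0.019500/0.339600 ≈ 0.057.
This is intercausal reasoning (explaining away): once overnight rain accounts for the wet lawn, sprinkler running becomes less likely.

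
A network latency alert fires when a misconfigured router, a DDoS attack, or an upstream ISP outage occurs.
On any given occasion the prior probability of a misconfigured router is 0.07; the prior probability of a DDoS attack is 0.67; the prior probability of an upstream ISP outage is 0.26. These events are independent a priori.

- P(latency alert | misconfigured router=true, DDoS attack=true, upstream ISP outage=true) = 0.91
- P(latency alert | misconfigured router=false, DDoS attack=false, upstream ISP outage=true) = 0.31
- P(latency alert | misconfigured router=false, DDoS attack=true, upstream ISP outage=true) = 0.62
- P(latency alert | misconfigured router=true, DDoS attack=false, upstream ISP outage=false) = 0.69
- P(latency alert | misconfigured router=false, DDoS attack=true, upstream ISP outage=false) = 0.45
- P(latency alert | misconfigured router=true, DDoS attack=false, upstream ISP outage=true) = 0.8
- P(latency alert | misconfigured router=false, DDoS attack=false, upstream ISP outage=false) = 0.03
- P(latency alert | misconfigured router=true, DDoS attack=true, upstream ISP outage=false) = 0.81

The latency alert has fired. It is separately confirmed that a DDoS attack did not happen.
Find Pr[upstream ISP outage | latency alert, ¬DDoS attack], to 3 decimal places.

Pr[upstream ISP outage | latency alert, ¬DDoS attack] ≈ 0.614

P(latency alert | ¬DDoS attack) = 0.03×0.93×0.74 + 0.31×0.93×0.26 + 0.69×0.07×0.74 + 0.8×0.07×0.26 = 0.020646 + 0.074958 + 0.035742 + 0.014560 = 0.145906
Restricting to configurations with upstream ISP outage present: 0.074958 + 0.014560 = 0.089518.
P(upstream ISP outage | latency alert, ¬DDoS attack) = 0.089518 / 0.145906 ≈ 0.614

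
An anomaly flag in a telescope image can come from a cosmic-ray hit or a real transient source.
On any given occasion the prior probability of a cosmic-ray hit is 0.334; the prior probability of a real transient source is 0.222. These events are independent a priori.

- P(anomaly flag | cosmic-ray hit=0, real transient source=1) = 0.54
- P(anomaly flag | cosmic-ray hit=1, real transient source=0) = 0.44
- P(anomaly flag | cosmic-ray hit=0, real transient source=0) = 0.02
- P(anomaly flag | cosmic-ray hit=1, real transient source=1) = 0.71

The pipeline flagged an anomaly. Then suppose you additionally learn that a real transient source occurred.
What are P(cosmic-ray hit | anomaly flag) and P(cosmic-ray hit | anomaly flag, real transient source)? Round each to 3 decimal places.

P(cosmic-ray hit | anomaly flag) ≈ 0.649; P(cosmic-ray hit | anomaly flag, real transient source) ≈ 0.397

By total probability over the 4 (cosmic-ray hit, real transient source) configurations:
  P(anomaly flag) = 0.02×0.666×0.778 + 0.54×0.666×0.222 + 0.44×0.334×0.778 + 0.71×0.334×0.222
        = 0.010363 + 0.079840 + 0.114335 + 0.052645 = 0.257183
Keeping only the cosmic-ray hit-present terms gives 0.166980, so
  P(cosmic-ray hit | anomaly flag) = 0.166980 / 0.257183 ≈ 0.649

Now condition on the additional information:
P(anomaly flag | real transient source) = 0.54×0.666 + 0.71×0.334 = 0.359640 + 0.237140 = 0.596780
The cosmic-ray hit-present share is 0.71×0.334 = 0.237140.
So P(cosmic-ray hit | anomaly flag, real transient source) = 0.237140/0.596780 ≈ 0.397.
Conditioning on real transient source lowers the posterior on cosmic-ray hit: the classic explaining-away effect in a common-effect structure.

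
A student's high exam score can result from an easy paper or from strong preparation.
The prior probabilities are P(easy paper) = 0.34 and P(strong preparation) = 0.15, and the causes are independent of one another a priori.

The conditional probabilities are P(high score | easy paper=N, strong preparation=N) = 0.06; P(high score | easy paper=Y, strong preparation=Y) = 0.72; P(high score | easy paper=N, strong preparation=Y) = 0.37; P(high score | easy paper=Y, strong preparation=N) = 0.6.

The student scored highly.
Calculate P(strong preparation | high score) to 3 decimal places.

P(high score) = 0.06·0.66·0.85 + 0.37·0.66·0.15 + 0.6·0.34·0.85 + 0.72·0.34·0.15 = 0.033660 + 0.036630 + 0.173400 + 0.036720 = 0.280410
Of this, 0.073350 comes from 0.036630 + 0.036720 (the strong preparation=true cases).
Hence the posterior is 0.073350/0.280410 ≈ 0.262.

P(strong preparation | high score) ≈ 0.262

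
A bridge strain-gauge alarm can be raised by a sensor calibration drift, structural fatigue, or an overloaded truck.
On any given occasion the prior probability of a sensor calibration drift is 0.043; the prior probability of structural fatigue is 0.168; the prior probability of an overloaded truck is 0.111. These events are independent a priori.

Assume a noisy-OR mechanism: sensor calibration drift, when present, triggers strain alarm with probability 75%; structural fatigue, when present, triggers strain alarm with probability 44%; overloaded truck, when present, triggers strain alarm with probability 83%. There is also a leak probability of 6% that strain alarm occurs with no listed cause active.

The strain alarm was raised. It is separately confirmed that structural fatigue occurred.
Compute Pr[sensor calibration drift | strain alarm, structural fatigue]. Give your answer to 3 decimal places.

Under noisy-OR, P(strain alarm | causes) = 1 − (1−0.06)·∏(1−qᵢ) over the active causes.
Sum P(strain alarm|·) weighted by the priors over the 4 (sensor calibration drift, overloaded truck) configurations:
  P(strain alarm | structural fatigue) = 0.4736·0.957·0.889 + 0.910512·0.957·0.111 + 0.8684·0.043·0.889 + 0.977628·0.043·0.111
        = 0.402926 + 0.096721 + 0.033196 + 0.004666 = 0.537509
Configurations with sensor calibration drift contribute 0.037862, so
  P(sensor calibration drift | strain alarm, structural fatigue) = 0.037862 / 0.537509 ≈ 0.070

Pr[sensor calibration drift | strain alarm, structural fatigue] ≈ 0.070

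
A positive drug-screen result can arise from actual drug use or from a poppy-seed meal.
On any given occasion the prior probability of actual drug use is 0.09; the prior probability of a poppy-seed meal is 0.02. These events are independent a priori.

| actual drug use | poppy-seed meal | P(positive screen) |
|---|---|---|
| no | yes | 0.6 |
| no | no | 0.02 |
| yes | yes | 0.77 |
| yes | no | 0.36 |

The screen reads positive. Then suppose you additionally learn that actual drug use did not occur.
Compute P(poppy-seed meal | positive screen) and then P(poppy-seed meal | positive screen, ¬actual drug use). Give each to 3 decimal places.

Numerator (weight on configurations with poppy-seed meal): 0.010920 + 0.001386 = 0.012306
Denominator P(positive screen): 0.02×0.91×0.98 + 0.6×0.91×0.02 + 0.36×0.09×0.98 + 0.77×0.09×0.02 = 0.061894
Posterior = 0.012306 / 0.061894 ≈ 0.199

With the extra evidence:
Enumerate both values of poppy-seed meal and weight by the priors:
  P(positive screen | ¬actual drug use) = 0.02·0.98 + 0.6·0.02
        = 0.019600 + 0.012000 = 0.031600
The terms with poppy-seed meal present sum to 0.012000, so
  P(poppy-seed meal | positive screen, ¬actual drug use) = 0.012000 / 0.031600 ≈ 0.380
With actual drug use excluded, poppy-seed meal must carry more of the explanatory weight for the positive screen.

P(poppy-seed meal | positive screen) ≈ 0.199; P(poppy-seed meal | positive screen, ¬actual drug use) ≈ 0.380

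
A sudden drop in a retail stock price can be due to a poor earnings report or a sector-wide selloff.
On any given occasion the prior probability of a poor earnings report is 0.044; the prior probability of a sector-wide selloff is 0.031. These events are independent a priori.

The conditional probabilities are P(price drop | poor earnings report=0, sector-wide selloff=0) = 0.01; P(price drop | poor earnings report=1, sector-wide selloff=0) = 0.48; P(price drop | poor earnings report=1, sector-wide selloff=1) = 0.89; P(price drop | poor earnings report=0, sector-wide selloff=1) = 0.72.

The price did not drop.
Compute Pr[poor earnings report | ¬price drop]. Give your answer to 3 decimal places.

Pr[poor earnings report | ¬price drop] ≈ 0.024

Sum P(¬price drop|·) weighted by the priors over the 4 (poor earnings report, sector-wide selloff) configurations:
  P(¬price drop) = 0.99×0.956×0.969 + 0.28×0.956×0.031 + 0.52×0.044×0.969 + 0.11×0.044×0.031
        = 0.917100 + 0.008298 + 0.022171 + 0.000150 = 0.947719
The terms with poor earnings report present sum to 0.022321, so
  P(poor earnings report | ¬price drop) = 0.022321 / 0.947719 ≈ 0.024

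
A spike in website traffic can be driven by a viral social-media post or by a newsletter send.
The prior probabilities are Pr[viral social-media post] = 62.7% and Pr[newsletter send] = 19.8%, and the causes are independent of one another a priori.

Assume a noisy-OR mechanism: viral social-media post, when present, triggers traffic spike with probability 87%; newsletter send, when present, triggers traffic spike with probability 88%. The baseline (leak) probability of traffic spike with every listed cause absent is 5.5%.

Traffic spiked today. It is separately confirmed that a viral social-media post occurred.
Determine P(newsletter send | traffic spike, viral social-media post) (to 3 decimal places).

Under noisy-OR, P(traffic spike | causes) = 1 − (1−0.055)·∏(1−qᵢ) over the active causes.
Numerator (weight on configurations with newsletter send): 0.985258·0.198 = 0.195081
Denominator P(traffic spike | viral social-media post): 0.87715·0.802 + 0.985258·0.198 = 0.898555
P(newsletter send | traffic spike, viral social-media post) = 0.195081/0.898555 ≈ 0.217

P(newsletter send | traffic spike, viral social-media post) ≈ 0.217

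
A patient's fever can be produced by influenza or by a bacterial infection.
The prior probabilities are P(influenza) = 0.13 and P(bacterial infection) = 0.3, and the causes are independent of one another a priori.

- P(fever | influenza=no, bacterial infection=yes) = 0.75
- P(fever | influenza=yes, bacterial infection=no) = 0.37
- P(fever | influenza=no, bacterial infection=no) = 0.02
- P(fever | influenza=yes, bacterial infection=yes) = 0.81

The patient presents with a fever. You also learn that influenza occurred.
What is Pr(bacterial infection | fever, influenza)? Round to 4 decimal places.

Pr(bacterial infection | fever, influenza) ≈ 0.4841

Weight on bacterial infection=true, given the evidence: 0.81·0.3 = 0.243000
Normalizer over all consistent configurations: 0.37·0.7 + 0.81·0.3 = 0.502000
P(bacterial infection | fever, influenza) = 0.243000/0.502000 ≈ 0.4841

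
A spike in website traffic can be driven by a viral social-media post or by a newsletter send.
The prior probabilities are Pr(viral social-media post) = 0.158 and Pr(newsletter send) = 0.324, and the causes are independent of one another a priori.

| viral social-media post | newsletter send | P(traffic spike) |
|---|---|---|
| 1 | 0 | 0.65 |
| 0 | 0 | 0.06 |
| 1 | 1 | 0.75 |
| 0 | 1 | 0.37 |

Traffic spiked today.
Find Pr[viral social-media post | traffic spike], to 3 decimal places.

P(traffic spike) = 0.06·0.842·0.676 + 0.37·0.842·0.324 + 0.65·0.158·0.676 + 0.75·0.158·0.324 = 0.034152 + 0.100939 + 0.069425 + 0.038394 = 0.242910
The viral social-media post-present share is 0.069425 + 0.038394 = 0.107819.
So P(viral social-media post | traffic spike) = 0.107819/0.242910 ≈ 0.444.

Pr[viral social-media post | traffic spike] ≈ 0.444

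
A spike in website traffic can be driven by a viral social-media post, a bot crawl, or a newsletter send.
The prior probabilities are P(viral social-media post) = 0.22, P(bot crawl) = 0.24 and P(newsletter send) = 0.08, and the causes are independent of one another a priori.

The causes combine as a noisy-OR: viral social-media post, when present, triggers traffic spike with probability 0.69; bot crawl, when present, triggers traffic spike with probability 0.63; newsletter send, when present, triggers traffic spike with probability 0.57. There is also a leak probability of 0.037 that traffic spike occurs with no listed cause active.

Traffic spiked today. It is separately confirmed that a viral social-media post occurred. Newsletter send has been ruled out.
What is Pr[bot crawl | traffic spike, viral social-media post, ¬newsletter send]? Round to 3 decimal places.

Under noisy-OR, P(traffic spike | causes) = 1 − (1−0.037)·∏(1−qᵢ) over the active causes.
By total probability over both values of bot crawl:
  P(traffic spike | viral social-media post, ¬newsletter send) = 0.70147×0.76 + 0.889544×0.24
        = 0.533117 + 0.213491 = 0.746608
The terms with bot crawl present sum to 0.213491, so
  P(bot crawl | traffic spike, viral social-media post, ¬newsletter send) = 0.213491 / 0.746608 ≈ 0.286

Pr[bot crawl | traffic spike, viral social-media post, ¬newsletter send] ≈ 0.286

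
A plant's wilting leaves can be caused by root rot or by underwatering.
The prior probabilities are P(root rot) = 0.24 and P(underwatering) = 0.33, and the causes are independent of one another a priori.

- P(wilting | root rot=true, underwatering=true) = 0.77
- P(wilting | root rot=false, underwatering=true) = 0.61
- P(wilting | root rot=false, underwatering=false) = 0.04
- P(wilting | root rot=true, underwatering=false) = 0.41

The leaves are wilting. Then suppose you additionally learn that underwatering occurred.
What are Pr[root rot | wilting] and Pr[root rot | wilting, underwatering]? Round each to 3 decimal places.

Weight on root rot=true, given the evidence: 0.065928 + 0.060984 = 0.126912
Denominator P(wilting): 0.04·0.76·0.67 + 0.61·0.76·0.33 + 0.41·0.24·0.67 + 0.77·0.24·0.33 = 0.300268
Posterior = 0.126912 / 0.300268 ≈ 0.423

Now condition on the additional information:
By total probability over both values of root rot:
  P(wilting | underwatering) = 0.61*0.76 + 0.77*0.24
        = 0.463600 + 0.184800 = 0.648400
Configurations with root rot contribute 0.184800, so
  P(root rot | wilting, underwatering) = 0.184800 / 0.648400 ≈ 0.285

Pr[root rot | wilting] ≈ 0.423; Pr[root rot | wilting, underwatering] ≈ 0.285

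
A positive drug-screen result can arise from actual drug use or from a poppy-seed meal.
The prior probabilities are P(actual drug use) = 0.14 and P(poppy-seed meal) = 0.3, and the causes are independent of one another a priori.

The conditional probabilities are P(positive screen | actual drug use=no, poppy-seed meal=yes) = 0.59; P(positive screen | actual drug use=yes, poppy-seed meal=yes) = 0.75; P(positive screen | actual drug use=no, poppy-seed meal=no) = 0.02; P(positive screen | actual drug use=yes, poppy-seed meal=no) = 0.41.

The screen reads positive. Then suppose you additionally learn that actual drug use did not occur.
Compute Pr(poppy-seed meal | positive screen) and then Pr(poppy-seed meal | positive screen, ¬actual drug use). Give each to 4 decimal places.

Pr(poppy-seed meal | positive screen) ≈ 0.7787; Pr(poppy-seed meal | positive screen, ¬actual drug use) ≈ 0.9267

Numerator (weight on configurations with poppy-seed meal): 0.152220 + 0.031500 = 0.183720
The normalizing constant is 0.02×0.86×0.7 + 0.59×0.86×0.3 + 0.41×0.14×0.7 + 0.75×0.14×0.3 = 0.235940
P(poppy-seed meal | positive screen) = 0.183720/0.235940 ≈ 0.7787

Now condition on the additional information:
For the numerator, keep only poppy-seed meal=true terms: 0.59*0.3 = 0.177000
Denominator P(positive screen | ¬actual drug use): 0.02*0.7 + 0.59*0.3 = 0.191000
P(poppy-seed meal | positive screen, ¬actual drug use) = 0.177000/0.191000 ≈ 0.9267
With actual drug use excluded, poppy-seed meal must carry more of the explanatory weight for the positive screen.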